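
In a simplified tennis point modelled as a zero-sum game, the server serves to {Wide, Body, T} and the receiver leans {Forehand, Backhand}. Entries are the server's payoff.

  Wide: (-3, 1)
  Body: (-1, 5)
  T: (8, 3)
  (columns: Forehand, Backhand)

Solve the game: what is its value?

Row minima: Wide → -3, Body → -1, T → 3; maximin = 3.
Column maxima: Forehand → 8, Backhand → 5; minimax = 5.
3 ≠ 5, so there is no saddle point; optimal play is mixed.
Wide is strictly dominated by Body, so the server never plays it.
On the remaining 2×2 (Body, T vs Forehand, Backhand):
Let the server play Body with probability p. Expected payoff against Forehand: (-1)p + 8(1−p) = −9p + 8; against Backhand: 5p + 3(1−p) = 2p + 3.
Setting these equal: −9p + 8 = 2p + 3 ⇒ −11p = -5 ⇒ p = 5/11, and the value is (-9)·(5/11) + 8 = 43/11.
For the receiver: with q = P(Forehand), equating Body's and T's payoffs gives −6q + 5 = 5q + 3 ⇒ q = 2/11.

43/11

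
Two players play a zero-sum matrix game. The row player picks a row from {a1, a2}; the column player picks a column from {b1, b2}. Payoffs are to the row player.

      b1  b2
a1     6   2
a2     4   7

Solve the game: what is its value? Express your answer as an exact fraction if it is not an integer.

34/7

Row minima: a1 → 2, a2 → 4; maximin = 4.
Column maxima: b1 → 6, b2 → 7; minimax = 6.
4 ≠ 6, so there is no saddle point; optimal play is mixed.
Let the row player play a1 with probability p. Expected payoff against b1: 6p + 4(1−p) = 2p + 4; against b2: 2p + 7(1−p) = −5p + 7.
Setting these equal: 2p + 4 = −5p + 7 ⇒ 7p = 3 ⇒ p = 3/7, and the value is (2)·(3/7) + 4 = 34/7.
For the column player: with q = P(b1), equating a1's and a2's payoffs gives 4q + 2 = −3q + 7 ⇒ q = 5/7.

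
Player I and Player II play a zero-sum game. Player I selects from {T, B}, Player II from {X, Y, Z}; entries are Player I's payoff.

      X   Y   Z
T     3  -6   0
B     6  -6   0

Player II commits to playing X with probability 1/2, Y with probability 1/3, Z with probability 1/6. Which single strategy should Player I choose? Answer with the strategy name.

B

Expected payoff of T: (1/2)·3 + (1/3)·(-6) + (1/6)·0 = -1/2.
Expected payoff of B: (1/2)·6 + (1/3)·(-6) + (1/6)·0 = 1.
The largest is 1, so Player I's best response is B.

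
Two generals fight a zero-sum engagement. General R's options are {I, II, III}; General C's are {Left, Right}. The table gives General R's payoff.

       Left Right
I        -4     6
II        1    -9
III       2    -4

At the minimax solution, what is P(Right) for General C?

3/8

Row minima: I → -4, II → -9, III → -4; maximin = -4.
Column maxima: Left → 2, Right → 6; minimax = 2.
-4 ≠ 2, so there is no saddle point; optimal play is mixed.
II is strictly dominated by III, so General R never plays it.
On the remaining 2×2 (I, III vs Left, Right):
Let General R play I with probability p. Expected payoff against Left: (-4)p + 2(1−p) = −6p + 2; against Right: 6p + (-4)(1−p) = 10p − 4.
Setting these equal: −6p + 2 = 10p − 4 ⇒ −16p = -6 ⇒ p = 3/8, and the value is (-6)·(3/8) + 2 = -1/4.
For General C: with q = P(Left), equating I's and III's payoffs gives −10q + 6 = 6q − 4 ⇒ q = 5/8.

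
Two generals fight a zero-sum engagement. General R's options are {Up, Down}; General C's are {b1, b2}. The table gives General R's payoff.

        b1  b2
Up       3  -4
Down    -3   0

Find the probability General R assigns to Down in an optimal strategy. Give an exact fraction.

7/10

Row minima: Up → -4, Down → -3; maximin = -3.
Column maxima: b1 → 3, b2 → 0; minimax = 0.
-3 ≠ 0, so there is no saddle point; optimal play is mixed.
Let General R play Up with probability p. Expected payoff against b1: 3p + (-3)(1−p) = 6p − 3; against b2: (-4)p + 0(1−p) = −4p.
Setting these equal: 6p − 3 = −4p ⇒ 10p = 3 ⇒ p = 3/10, and the value is (6)·(3/10) − 3 = -6/5.
For General C: with q = P(b1), equating Up's and Down's payoffs gives 7q − 4 = −3q ⇒ q = 2/5.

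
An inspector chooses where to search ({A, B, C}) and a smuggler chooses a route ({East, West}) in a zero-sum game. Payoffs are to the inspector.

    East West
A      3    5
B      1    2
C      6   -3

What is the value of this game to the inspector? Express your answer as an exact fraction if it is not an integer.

Row minima: A → 3, B → 1, C → -3; maximin = 3.
Column maxima: East → 6, West → 5; minimax = 5.
3 ≠ 5, so there is no saddle point; optimal play is mixed.
B is strictly dominated by A, so the inspector never plays it.
On the remaining 2×2 (A, C vs East, West):
Let the inspector play A with probability p. Expected payoff against East: 3p + 6(1−p) = −3p + 6; against West: 5p + (-3)(1−p) = 8p − 3.
Setting these equal: −3p + 6 = 8p − 3 ⇒ −11p = -9 ⇒ p = 9/11, and the value is (-3)·(9/11) + 6 = 39/11.
For the smuggler: with q = P(East), equating A's and C's payoffs gives −2q + 5 = 9q − 3 ⇒ q = 8/11.

39/11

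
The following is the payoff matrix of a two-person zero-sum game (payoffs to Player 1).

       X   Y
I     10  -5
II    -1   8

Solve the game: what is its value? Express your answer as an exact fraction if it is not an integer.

25/8

Row minima: I → -5, II → -1; maximin = -1.
Column maxima: X → 10, Y → 8; minimax = 8.
-1 ≠ 8, so there is no saddle point; optimal play is mixed.
Let Player 1 play I with probability p. Expected payoff against X: 10p + (-1)(1−p) = 11p − 1; against Y: (-5)p + 8(1−p) = −13p + 8.
Setting these equal: 11p − 1 = −13p + 8 ⇒ 24p = 9 ⇒ p = 3/8, and the value is (11)·(3/8) − 1 = 25/8.
For Player 2: with q = P(X), equating I's and II's payoffs gives 15q − 5 = −9q + 8 ⇒ q = 13/24.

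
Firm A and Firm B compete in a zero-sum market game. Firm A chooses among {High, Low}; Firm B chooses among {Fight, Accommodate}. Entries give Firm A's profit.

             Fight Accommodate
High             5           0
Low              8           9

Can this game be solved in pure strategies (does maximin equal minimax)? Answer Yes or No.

Row minima: High → 0, Low → 8; maximin = 8.
Column maxima: Fight → 8, Accommodate → 9; minimax = 8.
maximin = minimax = 8, so a saddle point exists.

Yes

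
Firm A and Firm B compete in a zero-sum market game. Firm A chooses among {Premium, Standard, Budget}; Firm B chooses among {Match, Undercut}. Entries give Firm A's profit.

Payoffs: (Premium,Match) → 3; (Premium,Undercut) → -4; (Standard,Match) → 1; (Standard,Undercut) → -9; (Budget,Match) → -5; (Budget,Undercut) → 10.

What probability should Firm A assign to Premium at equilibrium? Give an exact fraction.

Row minima: Premium → -4, Standard → -9, Budget → -5; maximin = -4.
Column maxima: Match → 3, Undercut → 10; minimax = 3.
-4 ≠ 3, so there is no saddle point; optimal play is mixed.
Standard is strictly dominated by Premium, so Firm A never plays it.
On the remaining 2×2 (Premium, Budget vs Match, Undercut):
Let Firm A play Premium with probability p. Expected payoff against Match: 3p + (-5)(1−p) = 8p − 5; against Undercut: (-4)p + 10(1−p) = −14p + 10.
Setting these equal: 8p − 5 = −14p + 10 ⇒ 22p = 15 ⇒ p = 15/22, and the value is (8)·(15/22) − 5 = 5/11.
For Firm B: with q = P(Match), equating Premium's and Budget's payoffs gives 7q − 4 = −15q + 10 ⇒ q = 7/11.

15/22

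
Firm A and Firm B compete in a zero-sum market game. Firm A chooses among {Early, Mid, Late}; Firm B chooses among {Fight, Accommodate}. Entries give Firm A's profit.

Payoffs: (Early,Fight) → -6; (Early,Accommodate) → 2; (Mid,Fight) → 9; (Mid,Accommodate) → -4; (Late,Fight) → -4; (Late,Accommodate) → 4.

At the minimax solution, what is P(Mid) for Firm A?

8/21

Row minima: Early → -6, Mid → -4, Late → -4; maximin = -4.
Column maxima: Fight → 9, Accommodate → 4; minimax = 4.
-4 ≠ 4, so there is no saddle point; optimal play is mixed.
Early is strictly dominated by Late, so Firm A never plays it.
On the remaining 2×2 (Mid, Late vs Fight, Accommodate):
Let Firm A play Mid with probability p. Expected payoff against Fight: 9p + (-4)(1−p) = 13p − 4; against Accommodate: (-4)p + 4(1−p) = −8p + 4.
Setting these equal: 13p − 4 = −8p + 4 ⇒ 21p = 8 ⇒ p = 8/21, and the value is (13)·(8/21) − 4 = 20/21.
For Firm B: with q = P(Fight), equating Mid's and Late's payoffs gives 13q − 4 = −8q + 4 ⇒ q = 8/21.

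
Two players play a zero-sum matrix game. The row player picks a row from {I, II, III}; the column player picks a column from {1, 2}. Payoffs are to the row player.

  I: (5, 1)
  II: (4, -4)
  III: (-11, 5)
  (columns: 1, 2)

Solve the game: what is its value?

Row minima: I → 1, II → -4, III → -11; maximin = 1.
Column maxima: 1 → 5, 2 → 5; minimax = 5.
1 ≠ 5, so there is no saddle point; optimal play is mixed.
II is strictly dominated by I, so the row player never plays it.
On the remaining 2×2 (I, III vs 1, 2):
Let the row player play I with probability p. Expected payoff against 1: 5p + (-11)(1−p) = 16p − 11; against 2: 1p + 5(1−p) = −4p + 5.
Setting these equal: 16p − 11 = −4p + 5 ⇒ 20p = 16 ⇒ p = 4/5, and the value is (16)·(4/5) − 11 = 9/5.
For the column player: with q = P(1), equating I's and III's payoffs gives 4q + 1 = −16q + 5 ⇒ q = 1/5.

9/5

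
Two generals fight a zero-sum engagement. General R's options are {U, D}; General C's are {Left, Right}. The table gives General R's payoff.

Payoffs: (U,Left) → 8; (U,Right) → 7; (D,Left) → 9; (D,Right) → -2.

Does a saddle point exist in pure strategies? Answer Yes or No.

Row minima: U → 7, D → -2; maximin = 7.
Column maxima: Left → 9, Right → 7; minimax = 7.
maximin = minimax = 7, so a saddle point exists.

Yes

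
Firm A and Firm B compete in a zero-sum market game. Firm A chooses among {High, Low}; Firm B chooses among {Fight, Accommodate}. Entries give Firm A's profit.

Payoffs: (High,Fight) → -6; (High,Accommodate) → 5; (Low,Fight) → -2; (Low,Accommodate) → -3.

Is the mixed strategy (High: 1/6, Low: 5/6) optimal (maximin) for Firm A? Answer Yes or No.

Against Fight this mix gives (1/6)·(-6) + (5/6)·(-2) = -8/3.
Against Accommodate this mix gives (1/6)·5 + (5/6)·(-3) = -5/3.
Firm B will play Fight, holding Firm A to -8/3. Shifting weight toward the row that does better against Fight would raise this floor (the equalizing mix achieves -7/3 against both Fight and Accommodate), so the proposed strategy is not optimal.

No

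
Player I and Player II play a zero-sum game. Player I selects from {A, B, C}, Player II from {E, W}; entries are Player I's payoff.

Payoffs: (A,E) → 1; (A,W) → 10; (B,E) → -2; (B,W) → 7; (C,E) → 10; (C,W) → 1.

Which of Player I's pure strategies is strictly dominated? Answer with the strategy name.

B

A gives a strictly higher payoff than B against every column: 1 > -2, 10 > 7.
So B is strictly dominated and Player I never plays it.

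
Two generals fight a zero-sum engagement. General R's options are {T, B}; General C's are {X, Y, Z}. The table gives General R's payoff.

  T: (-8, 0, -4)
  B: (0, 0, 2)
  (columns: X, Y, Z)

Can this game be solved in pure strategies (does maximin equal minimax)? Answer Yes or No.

Yes

Row minima: T → -8, B → 0; maximin = 0.
Column maxima: X → 0, Y → 0, Z → 2; minimax = 0.
maximin = minimax = 0, so a saddle point exists.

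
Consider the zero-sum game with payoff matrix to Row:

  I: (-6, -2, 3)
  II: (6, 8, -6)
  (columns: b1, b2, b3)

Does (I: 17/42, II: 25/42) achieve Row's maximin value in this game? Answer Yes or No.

No

Against b1 this mix gives (17/42)·(-6) + (25/42)·6 = 8/7.
Against b2 this mix gives (17/42)·(-2) + (25/42)·8 = 83/21.
Against b3 this mix gives (17/42)·3 + (25/42)·(-6) = -33/14.
Column will play b3, holding Row to -33/14. Shifting weight toward the row that does better against b3 would raise this floor (the equalizing mix achieves -6/7 against both b3 and b1), so the proposed strategy is not optimal.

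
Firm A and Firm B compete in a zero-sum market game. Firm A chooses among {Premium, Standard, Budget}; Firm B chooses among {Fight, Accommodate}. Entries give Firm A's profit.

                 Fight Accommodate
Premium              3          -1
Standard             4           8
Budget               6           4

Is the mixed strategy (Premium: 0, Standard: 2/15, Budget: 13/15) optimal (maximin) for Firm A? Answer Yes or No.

No

Against Fight this mix gives (2/15)·4 + (13/15)·6 = 86/15.
Against Accommodate this mix gives (2/15)·8 + (13/15)·4 = 68/15.
Firm B will play Accommodate, holding Firm A to 68/15. Shifting weight toward the row that does better against Accommodate would raise this floor (the equalizing mix achieves 16/3 against both Accommodate and Fight), so the proposed strategy is not optimal.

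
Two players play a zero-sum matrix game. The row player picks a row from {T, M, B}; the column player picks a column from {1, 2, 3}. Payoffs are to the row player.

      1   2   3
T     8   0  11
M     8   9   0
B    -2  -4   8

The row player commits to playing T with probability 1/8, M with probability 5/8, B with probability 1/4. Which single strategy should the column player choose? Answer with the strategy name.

3

If the column player plays 1, the row player's expected payoff is (1/8)·8 + (5/8)·8 + (1/4)·(-2) = 11/2.
If the column player plays 2, the row player's expected payoff is (1/8)·0 + (5/8)·9 + (1/4)·(-4) = 37/8.
If the column player plays 3, the row player's expected payoff is (1/8)·11 + (5/8)·0 + (1/4)·8 = 27/8.
The column player minimizes the row player's payoff; the smallest is 27/8, so the best response is 3.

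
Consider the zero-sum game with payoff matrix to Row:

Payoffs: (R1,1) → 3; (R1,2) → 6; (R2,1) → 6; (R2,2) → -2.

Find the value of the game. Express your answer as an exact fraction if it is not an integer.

42/11

Row minima: R1 → 3, R2 → -2; maximin = 3.
Column maxima: 1 → 6, 2 → 6; minimax = 6.
3 ≠ 6, so there is no saddle point; optimal play is mixed.
Let Row play R1 with probability p. Expected payoff against 1: 3p + 6(1−p) = −3p + 6; against 2: 6p + (-2)(1−p) = 8p − 2.
Setting these equal: −3p + 6 = 8p − 2 ⇒ −11p = -8 ⇒ p = 8/11, and the value is (-3)·(8/11) + 6 = 42/11.
For Column: with q = P(1), equating R1's and R2's payoffs gives −3q + 6 = 8q − 2 ⇒ q = 8/11.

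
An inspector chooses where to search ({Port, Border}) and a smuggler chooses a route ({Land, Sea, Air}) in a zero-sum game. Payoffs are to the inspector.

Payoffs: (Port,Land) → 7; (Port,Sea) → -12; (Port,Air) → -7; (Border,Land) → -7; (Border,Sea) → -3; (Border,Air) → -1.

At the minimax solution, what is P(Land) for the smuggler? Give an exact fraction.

Row minima: Port → -12, Border → -7; maximin = -7.
Column maxima: Land → 7, Sea → -3, Air → -1; minimax = -3.
-7 ≠ -3, so there is no saddle point; optimal play is mixed.
Air is strictly dominated by Sea (it gives the inspector strictly more in every row), so the smuggler never plays it.
On the remaining 2×2 (Port, Border vs Land, Sea):
Let the inspector play Port with probability p. Expected payoff against Land: 7p + (-7)(1−p) = 14p − 7; against Sea: (-12)p + (-3)(1−p) = −9p − 3.
Setting these equal: 14p − 7 = −9p − 3 ⇒ 23p = 4 ⇒ p = 4/23, and the value is (14)·(4/23) − 7 = -105/23.
For the smuggler: with q = P(Land), equating Port's and Border's payoffs gives 19q − 12 = −4q − 3 ⇒ q = 9/23.

9/23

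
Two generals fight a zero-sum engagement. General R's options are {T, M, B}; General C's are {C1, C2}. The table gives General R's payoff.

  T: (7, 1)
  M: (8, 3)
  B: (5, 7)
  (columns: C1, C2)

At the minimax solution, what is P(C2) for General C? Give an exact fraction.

3/7

Row minima: T → 1, M → 3, B → 5; maximin = 5.
Column maxima: C1 → 8, C2 → 7; minimax = 7.
5 ≠ 7, so there is no saddle point; optimal play is mixed.
T is strictly dominated by M, so General R never plays it.
On the remaining 2×2 (M, B vs C1, C2):
Let General R play M with probability p. Expected payoff against C1: 8p + 5(1−p) = 3p + 5; against C2: 3p + 7(1−p) = −4p + 7.
Setting these equal: 3p + 5 = −4p + 7 ⇒ 7p = 2 ⇒ p = 2/7, and the value is (3)·(2/7) + 5 = 41/7.
For General C: with q = P(C1), equating M's and B's payoffs gives 5q + 3 = −2q + 7 ⇒ q = 4/7.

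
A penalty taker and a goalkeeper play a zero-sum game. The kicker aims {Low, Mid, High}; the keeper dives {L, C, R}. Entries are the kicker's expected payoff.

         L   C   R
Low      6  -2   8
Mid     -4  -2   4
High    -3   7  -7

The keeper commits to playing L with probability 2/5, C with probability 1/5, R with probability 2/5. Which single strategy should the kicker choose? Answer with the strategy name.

Expected payoff of Low: (2/5)·6 + (1/5)·(-2) + (2/5)·8 = 26/5.
Expected payoff of Mid: (2/5)·(-4) + (1/5)·(-2) + (2/5)·4 = -2/5.
Expected payoff of High: (2/5)·(-3) + (1/5)·7 + (2/5)·(-7) = -13/5.
The largest is 26/5, so the kicker's best response is Low.

Low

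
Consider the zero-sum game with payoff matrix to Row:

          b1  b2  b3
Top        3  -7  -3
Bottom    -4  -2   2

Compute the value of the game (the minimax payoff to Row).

Row minima: Top → -7, Bottom → -4; maximin = -4.
Column maxima: b1 → 3, b2 → -2, b3 → 2; minimax = -2.
-4 ≠ -2, so there is no saddle point; optimal play is mixed.
b3 is strictly dominated by b2 (it gives Row strictly more in every row), so Column never plays it.
On the remaining 2×2 (Top, Bottom vs b1, b2):
Let Row play Top with probability p. Expected payoff against b1: 3p + (-4)(1−p) = 7p − 4; against b2: (-7)p + (-2)(1−p) = −5p − 2.
Setting these equal: 7p − 4 = −5p − 2 ⇒ 12p = 2 ⇒ p = 1/6, and the value is (7)·(1/6) − 4 = -17/6.
For Column: with q = P(b1), equating Top's and Bottom's payoffs gives 10q − 7 = −2q − 2 ⇒ q = 5/12.

-17/6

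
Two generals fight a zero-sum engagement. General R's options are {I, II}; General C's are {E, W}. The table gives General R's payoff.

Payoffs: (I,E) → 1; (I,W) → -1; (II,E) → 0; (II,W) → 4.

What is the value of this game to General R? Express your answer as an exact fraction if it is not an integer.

Row minima: I → -1, II → 0; maximin = 0.
Column maxima: E → 1, W → 4; minimax = 1.
0 ≠ 1, so there is no saddle point; optimal play is mixed.
Let General R play I with probability p. Expected payoff against E: 1p + 0(1−p) = p; against W: (-1)p + 4(1−p) = −5p + 4.
Setting these equal: p = −5p + 4 ⇒ 6p = 4 ⇒ p = 2/3, and the value is (1)·(2/3) = 2/3.
For General C: with q = P(E), equating I's and II's payoffs gives 2q − 1 = −4q + 4 ⇒ q = 5/6.

2/3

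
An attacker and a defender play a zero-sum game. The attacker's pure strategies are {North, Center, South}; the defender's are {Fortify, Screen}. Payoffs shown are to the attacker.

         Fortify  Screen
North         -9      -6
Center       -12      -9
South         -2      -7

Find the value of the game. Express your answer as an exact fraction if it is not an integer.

Row minima: North → -9, Center → -12, South → -7; maximin = -7.
Column maxima: Fortify → -2, Screen → -6; minimax = -6.
-7 ≠ -6, so there is no saddle point; optimal play is mixed.
Center is strictly dominated by North, so the attacker never plays it.
On the remaining 2×2 (North, South vs Fortify, Screen):
Let the attacker play North with probability p. Expected payoff against Fortify: (-9)p + (-2)(1−p) = −7p − 2; against Screen: (-6)p + (-7)(1−p) = p − 7.
Setting these equal: −7p − 2 = p − 7 ⇒ −8p = -5 ⇒ p = 5/8, and the value is (-7)·(5/8) − 2 = -51/8.
For the defender: with q = P(Fortify), equating North's and South's payoffs gives −3q − 6 = 5q − 7 ⇒ q = 1/8.

-51/8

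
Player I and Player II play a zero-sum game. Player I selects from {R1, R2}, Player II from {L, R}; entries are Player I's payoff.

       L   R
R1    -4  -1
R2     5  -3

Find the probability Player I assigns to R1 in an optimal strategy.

8/11

Row minima: R1 → -4, R2 → -3; maximin = -3.
Column maxima: L → 5, R → -1; minimax = -1.
-3 ≠ -1, so there is no saddle point; optimal play is mixed.
Let Player I play R1 with probability p. Expected payoff against L: (-4)p + 5(1−p) = −9p + 5; against R: (-1)p + (-3)(1−p) = 2p − 3.
Setting these equal: −9p + 5 = 2p − 3 ⇒ −11p = -8 ⇒ p = 8/11, and the value is (-9)·(8/11) + 5 = -17/11.
For Player II: with q = P(L), equating R1's and R2's payoffs gives −3q − 1 = 8q − 3 ⇒ q = 2/11.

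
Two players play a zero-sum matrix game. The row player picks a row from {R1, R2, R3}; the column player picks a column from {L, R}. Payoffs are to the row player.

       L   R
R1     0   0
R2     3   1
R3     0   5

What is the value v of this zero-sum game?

Row minima: R1 → 0, R2 → 1, R3 → 0; maximin = 1.
Column maxima: L → 3, R → 5; minimax = 3.
1 ≠ 3, so there is no saddle point; optimal play is mixed.
R1 is strictly dominated by R2, so the row player never plays it.
On the remaining 2×2 (R2, R3 vs L, R):
Let the row player play R2 with probability p. Expected payoff against L: 3p + 0(1−p) = 3p; against R: 1p + 5(1−p) = −4p + 5.
Setting these equal: 3p = −4p + 5 ⇒ 7p = 5 ⇒ p = 5/7, and the value is (3)·(5/7) = 15/7.
For the column player: with q = P(L), equating R2's and R3's payoffs gives 2q + 1 = −5q + 5 ⇒ q = 4/7.

15/7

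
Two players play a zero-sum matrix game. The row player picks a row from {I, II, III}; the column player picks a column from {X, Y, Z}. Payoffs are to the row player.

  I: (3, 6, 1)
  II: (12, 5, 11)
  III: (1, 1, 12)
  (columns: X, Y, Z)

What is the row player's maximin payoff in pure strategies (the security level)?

Row minima: I → 1, II → 5, III → 1.
The best of these is 5.

5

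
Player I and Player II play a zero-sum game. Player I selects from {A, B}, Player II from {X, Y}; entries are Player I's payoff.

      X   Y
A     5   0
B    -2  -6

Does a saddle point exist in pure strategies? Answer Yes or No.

Row minima: A → 0, B → -6; maximin = 0.
Column maxima: X → 5, Y → 0; minimax = 0.
maximin = minimax = 0, so a saddle point exists.

Yes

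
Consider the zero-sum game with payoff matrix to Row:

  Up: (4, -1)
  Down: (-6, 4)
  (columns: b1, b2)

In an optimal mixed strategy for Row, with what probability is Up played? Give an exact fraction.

2/3

Row minima: Up → -1, Down → -6; maximin = -1.
Column maxima: b1 → 4, b2 → 4; minimax = 4.
-1 ≠ 4, so there is no saddle point; optimal play is mixed.
Let Row play Up with probability p. Expected payoff against b1: 4p + (-6)(1−p) = 10p − 6; against b2: (-1)p + 4(1−p) = −5p + 4.
Setting these equal: 10p − 6 = −5p + 4 ⇒ 15p = 10 ⇒ p = 2/3, and the value is (10)·(2/3) − 6 = 2/3.
For Column: with q = P(b1), equating Up's and Down's payoffs gives 5q − 1 = −10q + 4 ⇒ q = 1/3.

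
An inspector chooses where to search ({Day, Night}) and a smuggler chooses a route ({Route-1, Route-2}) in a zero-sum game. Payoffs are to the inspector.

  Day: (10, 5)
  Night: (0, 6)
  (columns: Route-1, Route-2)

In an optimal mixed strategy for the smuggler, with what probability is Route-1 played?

Row minima: Day → 5, Night → 0; maximin = 5.
Column maxima: Route-1 → 10, Route-2 → 6; minimax = 6.
5 ≠ 6, so there is no saddle point; optimal play is mixed.
Let the inspector play Day with probability p. Expected payoff against Route-1: 10p + 0(1−p) = 10p; against Route-2: 5p + 6(1−p) = −p + 6.
Setting these equal: 10p = −p + 6 ⇒ 11p = 6 ⇒ p = 6/11, and the value is (10)·(6/11) = 60/11.
For the smuggler: with q = P(Route-1), equating Day's and Night's payoffs gives 5q + 5 = −6q + 6 ⇒ q = 1/11.

1/11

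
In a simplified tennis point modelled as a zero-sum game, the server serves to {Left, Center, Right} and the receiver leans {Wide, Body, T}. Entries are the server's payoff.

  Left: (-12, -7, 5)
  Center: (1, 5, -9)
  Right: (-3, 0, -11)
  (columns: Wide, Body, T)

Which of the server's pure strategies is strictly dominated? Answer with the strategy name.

Center gives a strictly higher payoff than Right against every column: 1 > -3, 5 > 0, -9 > -11.
So Right is strictly dominated and the server never plays it.

Right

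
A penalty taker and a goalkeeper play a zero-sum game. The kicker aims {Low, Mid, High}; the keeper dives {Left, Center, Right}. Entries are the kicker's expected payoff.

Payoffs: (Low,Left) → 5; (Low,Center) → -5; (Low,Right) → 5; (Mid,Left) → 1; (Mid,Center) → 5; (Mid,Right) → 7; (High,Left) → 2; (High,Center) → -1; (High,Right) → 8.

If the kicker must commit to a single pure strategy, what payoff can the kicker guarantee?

Row minima: Low → -5, Mid → 1, High → -1.
The best of these is 1.

1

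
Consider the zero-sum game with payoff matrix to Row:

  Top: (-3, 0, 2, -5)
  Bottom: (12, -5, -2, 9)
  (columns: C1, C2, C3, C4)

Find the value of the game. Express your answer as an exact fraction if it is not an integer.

Row minima: Top → -5, Bottom → -5; maximin = -5.
Column maxima: C1 → 12, C2 → 0, C3 → 2, C4 → 9; minimax = 0.
-5 ≠ 0, so there is no saddle point; optimal play is mixed.
C1 is strictly dominated by C4 (it gives Row strictly more in every row), so Column never plays it.
C3 is strictly dominated by C2 (it gives Row strictly more in every row), so Column never plays it.
On the remaining 2×2 (Top, Bottom vs C2, C4):
Let Row play Top with probability p. Expected payoff against C2: 0p + (-5)(1−p) = 5p − 5; against C4: (-5)p + 9(1−p) = −14p + 9.
Setting these equal: 5p − 5 = −14p + 9 ⇒ 19p = 14 ⇒ p = 14/19, and the value is (5)·(14/19) − 5 = -25/19.
For Column: with q = P(C2), equating Top's and Bottom's payoffs gives 5q − 5 = −14q + 9 ⇒ q = 14/19.

-25/19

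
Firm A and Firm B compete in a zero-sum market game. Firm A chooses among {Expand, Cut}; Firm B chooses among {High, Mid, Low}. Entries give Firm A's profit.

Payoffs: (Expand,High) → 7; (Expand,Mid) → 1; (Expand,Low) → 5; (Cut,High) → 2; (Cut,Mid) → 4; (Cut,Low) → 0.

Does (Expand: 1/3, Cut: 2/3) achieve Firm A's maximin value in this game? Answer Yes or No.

No

Against High this mix gives (1/3)·7 + (2/3)·2 = 11/3.
Against Mid this mix gives (1/3)·1 + (2/3)·4 = 3.
Against Low this mix gives (1/3)·5 + (2/3)·0 = 5/3.
Firm B will play Low, holding Firm A to 5/3. Shifting weight toward the row that does better against Low would raise this floor (the equalizing mix achieves 5/2 against both Low and Mid), so the proposed strategy is not optimal.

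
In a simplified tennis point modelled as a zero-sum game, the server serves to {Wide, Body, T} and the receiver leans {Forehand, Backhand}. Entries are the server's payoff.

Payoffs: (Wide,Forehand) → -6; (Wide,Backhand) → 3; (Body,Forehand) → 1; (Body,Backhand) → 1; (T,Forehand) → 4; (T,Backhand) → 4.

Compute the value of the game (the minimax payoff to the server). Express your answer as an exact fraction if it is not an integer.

4

Row minima: Wide → -6, Body → 1, T → 4; maximin = 4.
Column maxima: Forehand → 4, Backhand → 4; minimax = 4.
Since maximin = minimax = 4, there is a saddle point and the value is 4.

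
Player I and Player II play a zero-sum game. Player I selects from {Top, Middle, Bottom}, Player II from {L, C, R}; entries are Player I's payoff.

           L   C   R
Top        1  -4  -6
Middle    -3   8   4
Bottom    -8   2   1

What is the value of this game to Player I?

-1

Row minima: Top → -6, Middle → -3, Bottom → -8; maximin = -3.
Column maxima: L → 1, C → 8, R → 4; minimax = 1.
-3 ≠ 1, so there is no saddle point; optimal play is mixed.
Bottom is strictly dominated by Middle, so Player I never plays it.
C is strictly dominated by R (it gives Player I strictly more in every row), so Player II never plays it.
On the remaining 2×2 (Top, Middle vs L, R):
Let Player I play Top with probability p. Expected payoff against L: 1p + (-3)(1−p) = 4p − 3; against R: (-6)p + 4(1−p) = −10p + 4.
Setting these equal: 4p − 3 = −10p + 4 ⇒ 14p = 7 ⇒ p = 1/2, and the value is (4)·(1/2) − 3 = -1.
For Player II: with q = P(L), equating Top's and Middle's payoffs gives 7q − 6 = −7q + 4 ⇒ q = 5/7.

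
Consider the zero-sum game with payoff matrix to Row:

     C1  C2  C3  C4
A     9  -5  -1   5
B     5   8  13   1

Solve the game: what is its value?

45/17

Row minima: A → -5, B → 1; maximin = 1.
Column maxima: C1 → 9, C2 → 8, C3 → 13, C4 → 5; minimax = 5.
1 ≠ 5, so there is no saddle point; optimal play is mixed.
C1 is strictly dominated by C4 (it gives Row strictly more in every row), so Column never plays it.
C3 is strictly dominated by C2 (it gives Row strictly more in every row), so Column never plays it.
On the remaining 2×2 (A, B vs C2, C4):
Let Row play A with probability p. Expected payoff against C2: (-5)p + 8(1−p) = −13p + 8; against C4: 5p + 1(1−p) = 4p + 1.
Setting these equal: −13p + 8 = 4p + 1 ⇒ −17p = -7 ⇒ p = 7/17, and the value is (-13)·(7/17) + 8 = 45/17.
For Column: with q = P(C2), equating A's and B's payoffs gives −10q + 5 = 7q + 1 ⇒ q = 4/17.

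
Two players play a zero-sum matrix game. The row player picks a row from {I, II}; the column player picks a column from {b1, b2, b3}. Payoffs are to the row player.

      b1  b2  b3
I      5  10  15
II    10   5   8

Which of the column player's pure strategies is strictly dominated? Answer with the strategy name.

b3

b2 holds the row player's payoff strictly below b3 in every row: 10 < 15, 5 < 8.
So b3 is strictly dominated for the column player.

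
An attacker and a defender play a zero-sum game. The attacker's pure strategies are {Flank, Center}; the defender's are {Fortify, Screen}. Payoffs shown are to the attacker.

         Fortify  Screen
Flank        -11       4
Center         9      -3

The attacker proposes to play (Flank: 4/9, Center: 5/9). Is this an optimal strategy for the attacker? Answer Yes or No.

Against Fortify this mix gives (4/9)·(-11) + (5/9)·9 = 1/9.
Against Screen this mix gives (4/9)·4 + (5/9)·(-3) = 1/9.
All of the defender's active replies (Fortify, Screen) yield 1/9, and no column does worse for the attacker. The mix makes the defender indifferent and guarantees 1/9, so it is optimal.

Yes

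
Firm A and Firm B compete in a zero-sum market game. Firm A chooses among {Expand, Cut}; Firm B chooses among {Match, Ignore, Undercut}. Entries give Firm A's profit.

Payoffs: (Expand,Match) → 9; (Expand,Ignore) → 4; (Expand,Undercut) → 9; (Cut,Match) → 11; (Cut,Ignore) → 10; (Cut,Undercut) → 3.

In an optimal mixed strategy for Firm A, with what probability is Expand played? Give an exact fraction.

7/12

Row minima: Expand → 4, Cut → 3; maximin = 4.
Column maxima: Match → 11, Ignore → 10, Undercut → 9; minimax = 9.
4 ≠ 9, so there is no saddle point; optimal play is mixed.
Match is strictly dominated by Ignore (it gives Firm A strictly more in every row), so Firm B never plays it.
On the remaining 2×2 (Expand, Cut vs Ignore, Undercut):
Let Firm A play Expand with probability p. Expected payoff against Ignore: 4p + 10(1−p) = −6p + 10; against Undercut: 9p + 3(1−p) = 6p + 3.
Setting these equal: −6p + 10 = 6p + 3 ⇒ −12p = -7 ⇒ p = 7/12, and the value is (-6)·(7/12) + 10 = 13/2.
For Firm B: with q = P(Ignore), equating Expand's and Cut's payoffs gives −5q + 9 = 7q + 3 ⇒ q = 1/2.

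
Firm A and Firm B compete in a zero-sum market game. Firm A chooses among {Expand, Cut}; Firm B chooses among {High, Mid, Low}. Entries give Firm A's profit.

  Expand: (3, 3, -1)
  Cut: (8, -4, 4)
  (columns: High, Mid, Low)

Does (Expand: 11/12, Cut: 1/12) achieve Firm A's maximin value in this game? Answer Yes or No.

Against High this mix gives (11/12)·3 + (1/12)·8 = 41/12.
Against Mid this mix gives (11/12)·3 + (1/12)·(-4) = 29/12.
Against Low this mix gives (11/12)·(-1) + (1/12)·4 = -7/12.
Firm B will play Low, holding Firm A to -7/12. Shifting weight toward the row that does better against Low would raise this floor (the equalizing mix achieves 2/3 against both Low and Mid), so the proposed strategy is not optimal.

No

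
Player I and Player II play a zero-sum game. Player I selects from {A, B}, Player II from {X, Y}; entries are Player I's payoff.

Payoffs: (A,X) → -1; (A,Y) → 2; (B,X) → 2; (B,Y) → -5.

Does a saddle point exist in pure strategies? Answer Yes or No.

No

Row minima: A → -1, B → -5; maximin = -1.
Column maxima: X → 2, Y → 2; minimax = 2.
-1 ≠ 2, so no pure-strategy equilibrium exists.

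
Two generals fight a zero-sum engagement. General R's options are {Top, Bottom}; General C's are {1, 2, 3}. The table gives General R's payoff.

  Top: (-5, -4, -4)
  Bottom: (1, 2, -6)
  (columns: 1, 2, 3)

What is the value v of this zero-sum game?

Row minima: Top → -5, Bottom → -6; maximin = -5.
Column maxima: 1 → 1, 2 → 2, 3 → -4; minimax = -4.
-5 ≠ -4, so there is no saddle point; optimal play is mixed.
2 is strictly dominated by 1 (it gives General R strictly more in every row), so General C never plays it.
On the remaining 2×2 (Top, Bottom vs 1, 3):
Let General R play Top with probability p. Expected payoff against 1: (-5)p + 1(1−p) = −6p + 1; against 3: (-4)p + (-6)(1−p) = 2p − 6.
Setting these equal: −6p + 1 = 2p − 6 ⇒ −8p = -7 ⇒ p = 7/8, and the value is (-6)·(7/8) + 1 = -17/4.
For General C: with q = P(1), equating Top's and Bottom's payoffs gives −q − 4 = 7q − 6 ⇒ q = 1/4.

-17/4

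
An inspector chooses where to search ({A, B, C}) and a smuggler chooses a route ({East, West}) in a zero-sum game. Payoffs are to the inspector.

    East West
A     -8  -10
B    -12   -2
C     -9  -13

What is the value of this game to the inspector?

Row minima: A → -10, B → -12, C → -13; maximin = -10.
Column maxima: East → -8, West → -2; minimax = -8.
-10 ≠ -8, so there is no saddle point; optimal play is mixed.
C is strictly dominated by A, so the inspector never plays it.
On the remaining 2×2 (A, B vs East, West):
Let the inspector play A with probability p. Expected payoff against East: (-8)p + (-12)(1−p) = 4p − 12; against West: (-10)p + (-2)(1−p) = −8p − 2.
Setting these equal: 4p − 12 = −8p − 2 ⇒ 12p = 10 ⇒ p = 5/6, and the value is (4)·(5/6) − 12 = -26/3.
For the smuggler: with q = P(East), equating A's and B's payoffs gives 2q − 10 = −10q − 2 ⇒ q = 2/3.

-26/3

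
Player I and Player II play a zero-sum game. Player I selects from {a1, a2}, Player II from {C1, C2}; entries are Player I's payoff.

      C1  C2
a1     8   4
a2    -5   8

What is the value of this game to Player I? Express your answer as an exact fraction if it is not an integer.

Row minima: a1 → 4, a2 → -5; maximin = 4.
Column maxima: C1 → 8, C2 → 8; minimax = 8.
4 ≠ 8, so there is no saddle point; optimal play is mixed.
Let Player I play a1 with probability p. Expected payoff against C1: 8p + (-5)(1−p) = 13p − 5; against C2: 4p + 8(1−p) = −4p + 8.
Setting these equal: 13p − 5 = −4p + 8 ⇒ 17p = 13 ⇒ p = 13/17, and the value is (13)·(13/17) − 5 = 84/17.
For Player II: with q = P(C1), equating a1's and a2's payoffs gives 4q + 4 = −13q + 8 ⇒ q = 4/17.

84/17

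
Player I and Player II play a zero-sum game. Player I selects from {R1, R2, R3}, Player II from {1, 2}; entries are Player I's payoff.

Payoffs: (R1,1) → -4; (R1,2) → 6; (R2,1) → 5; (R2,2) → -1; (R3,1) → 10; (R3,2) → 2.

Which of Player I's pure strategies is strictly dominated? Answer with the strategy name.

R3 gives a strictly higher payoff than R2 against every column: 10 > 5, 2 > -1.
So R2 is strictly dominated and Player I never plays it.

R2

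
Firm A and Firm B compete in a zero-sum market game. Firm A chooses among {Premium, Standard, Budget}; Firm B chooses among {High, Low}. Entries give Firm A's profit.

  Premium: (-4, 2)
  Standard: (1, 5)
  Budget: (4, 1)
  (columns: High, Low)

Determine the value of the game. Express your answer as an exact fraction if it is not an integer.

Row minima: Premium → -4, Standard → 1, Budget → 1; maximin = 1.
Column maxima: High → 4, Low → 5; minimax = 4.
1 ≠ 4, so there is no saddle point; optimal play is mixed.
Premium is strictly dominated by Standard, so Firm A never plays it.
On the remaining 2×2 (Standard, Budget vs High, Low):
Let Firm A play Standard with probability p. Expected payoff against High: 1p + 4(1−p) = −3p + 4; against Low: 5p + 1(1−p) = 4p + 1.
Setting these equal: −3p + 4 = 4p + 1 ⇒ −7p = -3 ⇒ p = 3/7, and the value is (-3)·(3/7) + 4 = 19/7.
For Firm B: with q = P(High), equating Standard's and Budget's payoffs gives −4q + 5 = 3q + 1 ⇒ q = 4/7.

19/7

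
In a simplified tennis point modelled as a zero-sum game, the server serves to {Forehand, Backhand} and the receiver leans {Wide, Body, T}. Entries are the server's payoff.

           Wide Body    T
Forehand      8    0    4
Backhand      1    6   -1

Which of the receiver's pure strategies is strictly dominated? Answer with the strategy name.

T holds the server's payoff strictly below Wide in every row: 4 < 8, -1 < 1.
So Wide is strictly dominated for the receiver.

Wide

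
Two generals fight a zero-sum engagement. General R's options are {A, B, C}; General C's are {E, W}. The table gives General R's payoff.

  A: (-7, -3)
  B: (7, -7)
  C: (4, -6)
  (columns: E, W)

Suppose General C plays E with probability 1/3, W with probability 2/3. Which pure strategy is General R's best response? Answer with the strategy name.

Expected payoff of A: (1/3)·(-7) + (2/3)·(-3) = -13/3.
Expected payoff of B: (1/3)·7 + (2/3)·(-7) = -7/3.
Expected payoff of C: (1/3)·4 + (2/3)·(-6) = -8/3.
The largest is -7/3, so General R's best response is B.

B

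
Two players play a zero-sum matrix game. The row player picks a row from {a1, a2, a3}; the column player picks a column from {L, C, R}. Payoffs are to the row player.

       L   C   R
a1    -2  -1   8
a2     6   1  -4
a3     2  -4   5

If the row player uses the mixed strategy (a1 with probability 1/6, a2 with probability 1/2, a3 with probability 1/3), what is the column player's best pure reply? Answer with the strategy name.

C

If the column player plays L, the row player's expected payoff is (1/6)·(-2) + (1/2)·6 + (1/3)·2 = 10/3.
If the column player plays C, the row player's expected payoff is (1/6)·(-1) + (1/2)·1 + (1/3)·(-4) = -1.
If the column player plays R, the row player's expected payoff is (1/6)·8 + (1/2)·(-4) + (1/3)·5 = 1.
The column player minimizes the row player's payoff; the smallest is -1, so the best response is C.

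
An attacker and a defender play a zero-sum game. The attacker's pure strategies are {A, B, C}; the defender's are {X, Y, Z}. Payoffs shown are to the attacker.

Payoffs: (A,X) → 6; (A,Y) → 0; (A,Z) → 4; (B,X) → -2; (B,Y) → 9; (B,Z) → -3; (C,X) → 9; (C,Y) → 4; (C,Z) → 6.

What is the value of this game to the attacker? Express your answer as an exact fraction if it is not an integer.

Row minima: A → 0, B → -3, C → 4; maximin = 4.
Column maxima: X → 9, Y → 9, Z → 6; minimax = 6.
4 ≠ 6, so there is no saddle point; optimal play is mixed.
A is strictly dominated by C, so the attacker never plays it.
X is strictly dominated by Z (it gives the attacker strictly more in every row), so the defender never plays it.
On the remaining 2×2 (B, C vs Y, Z):
Let the attacker play B with probability p. Expected payoff against Y: 9p + 4(1−p) = 5p + 4; against Z: (-3)p + 6(1−p) = −9p + 6.
Setting these equal: 5p + 4 = −9p + 6 ⇒ 14p = 2 ⇒ p = 1/7, and the value is (5)·(1/7) + 4 = 33/7.
For the defender: with q = P(Y), equating B's and C's payoffs gives 12q − 3 = −2q + 6 ⇒ q = 9/14.

33/7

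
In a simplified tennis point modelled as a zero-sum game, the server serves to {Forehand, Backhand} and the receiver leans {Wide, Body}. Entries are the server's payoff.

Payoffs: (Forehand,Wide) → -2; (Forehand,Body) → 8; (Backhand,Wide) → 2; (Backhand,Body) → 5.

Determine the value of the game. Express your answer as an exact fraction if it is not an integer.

2

Row minima: Forehand → -2, Backhand → 2; maximin = 2.
Column maxima: Wide → 2, Body → 8; minimax = 2.
Since maximin = minimax = 2, there is a saddle point and the value is 2.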